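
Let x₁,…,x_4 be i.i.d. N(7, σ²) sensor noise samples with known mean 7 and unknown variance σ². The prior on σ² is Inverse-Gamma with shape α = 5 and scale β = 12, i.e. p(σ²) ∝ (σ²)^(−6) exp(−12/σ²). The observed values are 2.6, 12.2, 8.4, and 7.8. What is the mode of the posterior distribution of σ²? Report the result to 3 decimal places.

Sum of squared deviations about the known mean: SS = (2.6−7)² + (12.2−7)² + (8.4−7)² + (7.8−7)² = 49.
The Normal likelihood contributes (σ²)^(−n/2) exp(−SS/(2σ²)), so the posterior is Inverse-Gamma(α + n/2, β + SS/2) = Inverse-Gamma(7, 36.5).
The mode of Inverse-Gamma(a, b) is b/(a+1) = 36.5/8 ≈ 4.563.

σ̂²_MAP = 4.563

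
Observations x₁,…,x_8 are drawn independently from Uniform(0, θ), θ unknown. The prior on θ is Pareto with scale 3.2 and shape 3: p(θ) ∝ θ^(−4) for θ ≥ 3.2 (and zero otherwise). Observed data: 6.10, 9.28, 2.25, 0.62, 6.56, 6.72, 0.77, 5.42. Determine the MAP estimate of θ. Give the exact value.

The Uniform(0, θ) likelihood is θ^(−n) for θ ≥ max(xᵢ), zero otherwise. Here max(xᵢ) = 9.28.
Posterior ∝ θ^(−4) · θ^(−8) = θ^(−12) on θ ≥ max(3.2, 9.28) = 9.28.
This density is strictly decreasing in θ, so the posterior mode lies at the lower boundary of the support.

θ̂_MAP = 9.28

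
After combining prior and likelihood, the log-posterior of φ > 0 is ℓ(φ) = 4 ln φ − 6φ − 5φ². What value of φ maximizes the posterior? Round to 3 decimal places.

φ̂_MAP = 0.400

ℓ'(φ) = 4/φ − 6 − 10φ. Setting this to zero and multiplying by φ: 10φ² + 6φ − 4 = 0.
φ = (−6 + √(6² + 4·10·4)) / (2·10) = (−6 + √196) / 20 = (−6 + 14)/20 = 2/5.
ℓ''(φ) = −4/φ² − 10 < 0, confirming a maximum.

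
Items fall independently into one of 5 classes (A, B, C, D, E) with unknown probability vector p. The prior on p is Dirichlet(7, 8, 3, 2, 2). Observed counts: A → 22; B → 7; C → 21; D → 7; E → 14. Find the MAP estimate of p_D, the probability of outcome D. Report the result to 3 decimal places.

The posterior is Dirichlet(αᵢ + nᵢ) = Dirichlet(29, 15, 24, 9, 16).
For a Dirichlet(a₁,…,a_K) with all aᵢ > 1, the mode has j-th component (aⱼ − 1)/(Σaᵢ − K).
Here Σaᵢ = 93 and K = 5, so p_D = (9 − 1)/(93 − 5) = 8/88 ≈ 0.091.

MAP estimate of p_D = 0.091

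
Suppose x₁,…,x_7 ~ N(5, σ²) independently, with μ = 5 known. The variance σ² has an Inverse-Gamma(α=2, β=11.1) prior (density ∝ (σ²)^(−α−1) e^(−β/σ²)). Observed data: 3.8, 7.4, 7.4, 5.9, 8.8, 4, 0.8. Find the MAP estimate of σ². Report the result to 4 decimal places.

σ̂²_MAP = 5.3115

Sum of squared deviations about the known mean: SS = (3.8−5)² + (7.4−5)² + (7.4−5)² + (5.9−5)² + (8.8−5)² + (4−5)² + (0.8−5)² = 46.85.
The Normal likelihood contributes (σ²)^(−n/2) exp(−SS/(2σ²)), so the posterior is Inverse-Gamma(α + n/2, β + SS/2) = Inverse-Gamma(5.5, 34.525).
The mode of Inverse-Gamma(a, b) is b/(a+1) = 34.525/6.5 ≈ 5.3115.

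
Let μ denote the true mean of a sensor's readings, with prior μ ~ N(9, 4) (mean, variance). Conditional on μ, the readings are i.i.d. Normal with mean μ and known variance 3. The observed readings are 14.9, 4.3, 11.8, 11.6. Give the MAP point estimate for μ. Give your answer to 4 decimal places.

n = 4; x̄ = (14.9 + 4.3 + 11.8 + 11.6)/4 = 42.6/4 = 10.65.
For a Normal prior and Normal likelihood with known variance, the posterior is Normal; its mode equals its mean, the precision-weighted average.
Prior precision 1/σ₀² = 1/4 = 0.25; data precision n/σ² = 4/3.
μ̂ = (0.25·9 + (4/3)·10.65) / (0.25 + 4/3) = 16.45/(19/12) = 987/95 ≈ 10.3895.

μ̂_MAP = 10.3895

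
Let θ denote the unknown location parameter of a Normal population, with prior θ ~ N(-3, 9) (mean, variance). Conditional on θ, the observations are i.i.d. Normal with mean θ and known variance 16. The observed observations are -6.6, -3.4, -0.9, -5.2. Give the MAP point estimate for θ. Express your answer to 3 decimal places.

θ̂_MAP = -3.710

n = 4; x̄ = ((-6.6) + (-3.4) + (-0.9) + (-5.2))/4 = -16.1/4 = -4.025.
For a Normal prior and Normal likelihood with known variance, the posterior is Normal; its mode equals its mean, the precision-weighted average.
Prior precision 1/σ₀² = 1/9; data precision n/σ² = 4/16 = 0.25.
θ̂ = ((1/9)·(-3) + 0.25·(-4.025)) / (1/9 + 0.25) = (-643/480)/(13/36) = -1929/520 ≈ -3.710.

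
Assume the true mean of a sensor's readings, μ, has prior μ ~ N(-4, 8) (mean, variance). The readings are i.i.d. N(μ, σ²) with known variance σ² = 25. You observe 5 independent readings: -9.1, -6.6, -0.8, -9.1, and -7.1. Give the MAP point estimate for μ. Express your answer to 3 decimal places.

μ̂_MAP = -5.563

n = 5; x̄ = ((-9.1) + (-6.6) + (-0.8) + (-9.1) + (-7.1))/5 = -32.7/5 = -6.54.
For a Normal prior and Normal likelihood with known variance, the posterior is Normal; its mode equals its mean, the precision-weighted average.
Prior precision 1/σ₀² = 1/8 = 0.125; data precision n/σ² = 5/25 = 0.2.
μ̂ = (0.125·(-4) + 0.2·(-6.54)) / (0.125 + 0.2) = (-1.808)/0.325 = -1808/325 ≈ -5.563.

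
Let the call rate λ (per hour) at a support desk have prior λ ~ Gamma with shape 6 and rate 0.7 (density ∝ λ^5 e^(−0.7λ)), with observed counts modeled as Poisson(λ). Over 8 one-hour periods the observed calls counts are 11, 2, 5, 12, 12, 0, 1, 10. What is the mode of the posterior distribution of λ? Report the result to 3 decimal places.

λ̂_MAP = 6.667

Σxᵢ = 11+2+5+12+12+0+1+10 = 53, with n = 8.
Posterior ∝ λ^5e^(−0.7λ) · λ^53e^(−8λ) = λ^58e^(−8.7λ), i.e. Gamma(shape=59, rate=8.7).
The mode of a Gamma(a, b) with a ≥ 1 (shape–rate) is (a−1)/b = 58/8.7 ≈ 6.667.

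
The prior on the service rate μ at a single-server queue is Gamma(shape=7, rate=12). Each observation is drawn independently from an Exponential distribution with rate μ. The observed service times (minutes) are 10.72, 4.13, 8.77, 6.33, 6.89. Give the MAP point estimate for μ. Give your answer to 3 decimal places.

The Exponential(rate=μ) likelihood is ∝ μ^n e^(−μΣtᵢ). Here n = 5 and Σtᵢ = 10.72 + 4.13 + 8.77 + 6.33 + 6.89 = 36.84.
Posterior ∝ μ^6e^(−12μ) · μ^5e^(−36.84μ) = μ^11e^(−48.84μ), i.e. Gamma(12, 48.84).
Mode = (a−1)/b = 11/48.84 ≈ 0.225.

μ̂_MAP = 0.225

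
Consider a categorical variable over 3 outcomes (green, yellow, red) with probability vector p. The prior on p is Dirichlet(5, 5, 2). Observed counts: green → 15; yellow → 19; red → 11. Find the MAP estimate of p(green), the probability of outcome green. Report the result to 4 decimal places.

MAP estimate of p(green) = 0.3519

The posterior is Dirichlet(αᵢ + nᵢ) = Dirichlet(20, 24, 13).
For a Dirichlet(a₁,…,a_K) with all aᵢ > 1, the mode has j-th component (aⱼ − 1)/(Σaᵢ − K).
Here Σaᵢ = 57 and K = 3, so p(green) = (20 − 1)/(57 − 3) = 19/54 ≈ 0.3519.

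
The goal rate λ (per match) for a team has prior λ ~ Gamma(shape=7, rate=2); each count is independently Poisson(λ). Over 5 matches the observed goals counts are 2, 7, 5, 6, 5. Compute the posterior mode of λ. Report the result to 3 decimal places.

λ̂_MAP = 4.429

Σxᵢ = 2+7+5+6+5 = 25, with n = 5.
Posterior ∝ λ^6e^(−2λ) · λ^25e^(−5λ) = λ^31e^(−7λ), i.e. Gamma(shape=32, rate=7).
The mode of a Gamma(a, b) with a ≥ 1 (shape–rate) is (a−1)/b = 31/7 ≈ 4.429.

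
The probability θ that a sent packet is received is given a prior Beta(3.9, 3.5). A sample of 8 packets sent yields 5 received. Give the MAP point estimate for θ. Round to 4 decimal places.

Prior: Beta(3.9, 3.5).
Data: 5 successes in 8 trials. The binomial likelihood contributes θ^5(1−θ)^3, so the posterior is Beta(3.9+5, 3.5+3) = Beta(8.9, 6.5).
For Beta(a, b) with a, b > 1 the mode is (a−1)/(a+b−2) = 7.9/13.4 ≈ 0.5896.

θ̂_MAP = 0.5896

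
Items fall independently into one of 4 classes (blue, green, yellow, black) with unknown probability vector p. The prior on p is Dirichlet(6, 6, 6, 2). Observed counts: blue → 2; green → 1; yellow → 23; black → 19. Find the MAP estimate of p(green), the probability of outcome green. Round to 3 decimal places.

MAP estimate of p(green) = 0.098

The posterior is Dirichlet(αᵢ + nᵢ) = Dirichlet(8, 7, 29, 21).
For a Dirichlet(a₁,…,a_K) with all aᵢ > 1, the mode has j-th component (aⱼ − 1)/(Σaᵢ − K).
Here Σaᵢ = 65 and K = 4, so p(green) = (7 − 1)/(65 − 4) = 6/61 ≈ 0.098.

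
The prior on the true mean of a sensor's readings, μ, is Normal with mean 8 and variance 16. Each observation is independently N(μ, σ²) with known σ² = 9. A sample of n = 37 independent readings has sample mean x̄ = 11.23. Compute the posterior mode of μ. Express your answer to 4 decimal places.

n = 37, x̄ = 11.23.
For a Normal prior and Normal likelihood with known variance, the posterior is Normal; its mode equals its mean, the precision-weighted average.
Prior precision 1/σ₀² = 1/16 = 0.0625; data precision n/σ² = 37/9.
μ̂ = (0.0625·8 + (37/9)·11.23) / (0.0625 + 37/9) = (42001/900)/(601/144) = 168004/15025 ≈ 11.1816.

μ̂_MAP = 11.1816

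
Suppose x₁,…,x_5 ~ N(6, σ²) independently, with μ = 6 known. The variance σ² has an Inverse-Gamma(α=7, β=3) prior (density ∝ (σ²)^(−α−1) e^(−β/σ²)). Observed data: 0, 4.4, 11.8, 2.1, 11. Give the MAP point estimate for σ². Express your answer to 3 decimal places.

σ̂²_MAP = 5.639

Sum of squared deviations about the known mean: SS = (0−6)² + (4.4−6)² + (11.8−6)² + (2.1−6)² + (11−6)² = 112.41.
The Normal likelihood contributes (σ²)^(−n/2) exp(−SS/(2σ²)), so the posterior is Inverse-Gamma(α + n/2, β + SS/2) = Inverse-Gamma(9.5, 59.205).
The mode of Inverse-Gamma(a, b) is b/(a+1) = 59.205/10.5 ≈ 5.639.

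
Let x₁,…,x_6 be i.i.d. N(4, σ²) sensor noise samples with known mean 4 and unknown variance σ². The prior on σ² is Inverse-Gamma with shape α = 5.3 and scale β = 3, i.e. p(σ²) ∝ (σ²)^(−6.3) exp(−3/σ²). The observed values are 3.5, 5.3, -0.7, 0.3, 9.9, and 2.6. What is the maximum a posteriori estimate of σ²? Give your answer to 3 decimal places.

Sum of squared deviations about the known mean: SS = (3.5−4)² + (5.3−4)² + (-0.7−4)² + (0.3−4)² + (9.9−4)² + (2.6−4)² = 74.49.
The Normal likelihood contributes (σ²)^(−n/2) exp(−SS/(2σ²)), so the posterior is Inverse-Gamma(α + n/2, β + SS/2) = Inverse-Gamma(8.3, 40.245).
The mode of Inverse-Gamma(a, b) is b/(a+1) = 40.245/9.3 ≈ 4.327.

σ̂²_MAP = 4.327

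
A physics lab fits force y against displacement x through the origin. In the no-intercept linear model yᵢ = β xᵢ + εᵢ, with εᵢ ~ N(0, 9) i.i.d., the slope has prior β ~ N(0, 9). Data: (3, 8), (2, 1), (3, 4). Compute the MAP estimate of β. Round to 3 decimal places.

β̂_MAP = 1.652

log p(β | y) = −Σ(yᵢ − βxᵢ)²/(2·9) − β²/(2·9) + const.
Setting the derivative to zero: Σxᵢ(yᵢ − βxᵢ)/9 − β/9 = 0, so β = Σxᵢyᵢ / (Σxᵢ² + σ²/τ²).
Σxᵢyᵢ = 3·8 + 2·1 + 3·4 = 38; Σxᵢ² = 22; σ²/τ² = 1.
β̂_MAP = 38 / (22 + 1) = 38/23 ≈ 1.652.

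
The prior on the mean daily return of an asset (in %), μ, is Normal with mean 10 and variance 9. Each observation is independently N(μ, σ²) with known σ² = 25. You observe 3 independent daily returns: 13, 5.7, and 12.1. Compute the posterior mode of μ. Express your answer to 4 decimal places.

μ̂_MAP = 10.1385

n = 3; x̄ = (13 + 5.7 + 12.1)/3 = 30.8/3 = 154/15 ≈ 10.2667.
For a Normal prior and Normal likelihood with known variance, the posterior is Normal; its mode equals its mean, the precision-weighted average.
Prior precision 1/σ₀² = 1/9; data precision n/σ² = 3/25 = 0.12.
μ̂ = ((1/9)·10 + 0.12·(154/15)) / (1/9 + 0.12) = (2636/1125)/(52/225) = 659/65 ≈ 10.1385.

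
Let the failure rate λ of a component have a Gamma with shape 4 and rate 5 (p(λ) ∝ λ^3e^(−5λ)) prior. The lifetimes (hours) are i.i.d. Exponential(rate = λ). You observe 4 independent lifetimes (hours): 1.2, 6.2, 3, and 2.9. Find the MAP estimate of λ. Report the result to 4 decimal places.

The Exponential(rate=λ) likelihood is ∝ λ^n e^(−λΣtᵢ). Here n = 4 and Σtᵢ = 1.2 + 6.2 + 3 + 2.9 = 13.3.
Posterior ∝ λ^3e^(−5λ) · λ^4e^(−13.3λ) = λ^7e^(−18.3λ), i.e. Gamma(8, 18.3).
Mode = (a−1)/b = 7/18.3 ≈ 0.3825.

λ̂_MAP = 0.3825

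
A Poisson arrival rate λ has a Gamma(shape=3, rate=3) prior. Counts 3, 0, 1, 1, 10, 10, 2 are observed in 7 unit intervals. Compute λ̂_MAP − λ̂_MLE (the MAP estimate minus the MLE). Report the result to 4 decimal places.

Σxᵢ = 27. Posterior is Gamma(30, 10); MAP = (30−1)/10 = 29/10 ≈ 2.90000.
MLE = x̄ = 27/7 ≈ 3.85714.
Difference = 29/10 − 27/7 = -67/70 ≈ -0.9571.

MAP − MLE = -0.9571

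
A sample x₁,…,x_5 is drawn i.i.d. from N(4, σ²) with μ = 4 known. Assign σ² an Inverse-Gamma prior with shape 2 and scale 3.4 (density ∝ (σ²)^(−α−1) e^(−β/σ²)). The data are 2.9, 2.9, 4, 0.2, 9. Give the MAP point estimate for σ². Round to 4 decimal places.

Sum of squared deviations about the known mean: SS = (2.9−4)² + (2.9−4)² + (4−4)² + (0.2−4)² + (9−4)² = 41.86.
The Normal likelihood contributes (σ²)^(−n/2) exp(−SS/(2σ²)), so the posterior is Inverse-Gamma(α + n/2, β + SS/2) = Inverse-Gamma(4.5, 24.33).
The mode of Inverse-Gamma(a, b) is b/(a+1) = 24.33/5.5 ≈ 4.4236.

σ̂²_MAP = 4.4236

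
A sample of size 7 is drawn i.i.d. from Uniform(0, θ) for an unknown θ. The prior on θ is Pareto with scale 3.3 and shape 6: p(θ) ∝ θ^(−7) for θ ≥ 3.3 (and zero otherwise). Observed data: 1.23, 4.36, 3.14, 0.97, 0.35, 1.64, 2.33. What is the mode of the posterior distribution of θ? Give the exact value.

θ̂_MAP = 4.36

The Uniform(0, θ) likelihood is θ^(−n) for θ ≥ max(xᵢ), zero otherwise. Here max(xᵢ) = 4.36.
Posterior ∝ θ^(−7) · θ^(−7) = θ^(−14) on θ ≥ max(3.3, 4.36) = 4.36.
This density is strictly decreasing in θ, so the posterior mode lies at the lower boundary of the support.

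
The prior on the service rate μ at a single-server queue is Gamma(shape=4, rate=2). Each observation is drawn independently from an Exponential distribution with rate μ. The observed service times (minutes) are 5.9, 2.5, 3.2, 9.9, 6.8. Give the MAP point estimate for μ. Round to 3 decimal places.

μ̂_MAP = 0.264

The Exponential(rate=μ) likelihood is ∝ μ^n e^(−μΣtᵢ). Here n = 5 and Σtᵢ = 5.9 + 2.5 + 3.2 + 9.9 + 6.8 = 28.3.
Posterior ∝ μ^3e^(−2μ) · μ^5e^(−28.3μ) = μ^8e^(−30.3μ), i.e. Gamma(9, 30.3).
Mode = (a−1)/b = 8/30.3 ≈ 0.264.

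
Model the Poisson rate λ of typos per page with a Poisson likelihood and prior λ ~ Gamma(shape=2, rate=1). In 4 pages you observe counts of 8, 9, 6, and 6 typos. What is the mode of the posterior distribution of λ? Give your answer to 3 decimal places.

Σxᵢ = 8+9+6+6 = 29, with n = 4.
Posterior ∝ λe^(−1λ) · λ^29e^(−4λ) = λ^30e^(−5λ), i.e. Gamma(shape=31, rate=5).
The mode of a Gamma(a, b) with a ≥ 1 (shape–rate) is (a−1)/b = 30/5 ≈ 6.000.

λ̂_MAP = 6.000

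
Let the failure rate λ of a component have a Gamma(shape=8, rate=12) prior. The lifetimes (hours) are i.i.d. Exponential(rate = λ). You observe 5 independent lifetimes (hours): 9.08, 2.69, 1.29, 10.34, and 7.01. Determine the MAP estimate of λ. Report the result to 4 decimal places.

The Exponential(rate=λ) likelihood is ∝ λ^n e^(−λΣtᵢ). Here n = 5 and Σtᵢ = 9.08 + 2.69 + 1.29 + 10.34 + 7.01 = 30.41.
Posterior ∝ λ^7e^(−12λ) · λ^5e^(−30.41λ) = λ^12e^(−42.41λ), i.e. Gamma(13, 42.41).
Mode = (a−1)/b = 12/42.41 ≈ 0.2830.

λ̂_MAP = 0.2830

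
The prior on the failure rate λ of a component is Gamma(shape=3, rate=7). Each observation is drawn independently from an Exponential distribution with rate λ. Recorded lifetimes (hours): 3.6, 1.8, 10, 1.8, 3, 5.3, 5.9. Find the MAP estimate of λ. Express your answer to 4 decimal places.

The Exponential(rate=λ) likelihood is ∝ λ^n e^(−λΣtᵢ). Here n = 7 and Σtᵢ = 3.6 + 1.8 + 10 + 1.8 + 3 + 5.3 + 5.9 = 31.4.
Posterior ∝ λ^2e^(−7λ) · λ^7e^(−31.4λ) = λ^9e^(−38.4λ), i.e. Gamma(10, 38.4).
Mode = (a−1)/b = 9/38.4 ≈ 0.2344.

λ̂_MAP = 0.2344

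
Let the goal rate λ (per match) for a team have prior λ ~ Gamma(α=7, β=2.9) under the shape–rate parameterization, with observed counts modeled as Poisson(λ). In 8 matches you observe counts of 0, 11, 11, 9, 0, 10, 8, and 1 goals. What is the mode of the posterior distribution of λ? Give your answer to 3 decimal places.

λ̂_MAP = 5.138

Σxᵢ = 0+11+11+9+0+10+8+1 = 50, with n = 8.
Posterior ∝ λ^6e^(−2.9λ) · λ^50e^(−8λ) = λ^56e^(−10.9λ), i.e. Gamma(shape=57, rate=10.9).
The mode of a Gamma(a, b) with a ≥ 1 (shape–rate) is (a−1)/b = 56/10.9 ≈ 5.138.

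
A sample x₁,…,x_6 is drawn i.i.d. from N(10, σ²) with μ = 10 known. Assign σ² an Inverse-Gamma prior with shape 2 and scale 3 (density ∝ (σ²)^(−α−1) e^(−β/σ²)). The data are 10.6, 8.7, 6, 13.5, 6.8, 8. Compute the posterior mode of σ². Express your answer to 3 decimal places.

Sum of squared deviations about the known mean: SS = (10.6−10)² + (8.7−10)² + (6−10)² + (13.5−10)² + (6.8−10)² + (8−10)² = 44.54.
The Normal likelihood contributes (σ²)^(−n/2) exp(−SS/(2σ²)), so the posterior is Inverse-Gamma(α + n/2, β + SS/2) = Inverse-Gamma(5, 25.27).
The mode of Inverse-Gamma(a, b) is b/(a+1) = 25.27/6 ≈ 4.212.

σ̂²_MAP = 4.212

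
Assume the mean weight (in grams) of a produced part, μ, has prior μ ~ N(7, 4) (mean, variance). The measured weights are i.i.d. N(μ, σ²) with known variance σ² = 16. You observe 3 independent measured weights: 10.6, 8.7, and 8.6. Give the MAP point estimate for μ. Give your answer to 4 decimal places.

μ̂_MAP = 7.9857

n = 3; x̄ = (10.6 + 8.7 + 8.6)/3 = 27.9/3 = 9.3.
For a Normal prior and Normal likelihood with known variance, the posterior is Normal; its mode equals its mean, the precision-weighted average.
Prior precision 1/σ₀² = 1/4 = 0.25; data precision n/σ² = 3/16 = 0.1875.
μ̂ = (0.25·7 + 0.1875·9.3) / (0.25 + 0.1875) = 3.49375/0.4375 = 559/70 ≈ 7.9857.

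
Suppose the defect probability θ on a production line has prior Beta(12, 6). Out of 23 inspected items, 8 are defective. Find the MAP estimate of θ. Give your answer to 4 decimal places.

θ̂_MAP = 0.4872

Prior: Beta(12, 6).
Data: 8 successes in 23 trials. The binomial likelihood contributes θ^8(1−θ)^15, so the posterior is Beta(12+8, 6+15) = Beta(20, 21).
For Beta(a, b) with a, b > 1 the mode is (a−1)/(a+b−2) = 19/39 ≈ 0.4872.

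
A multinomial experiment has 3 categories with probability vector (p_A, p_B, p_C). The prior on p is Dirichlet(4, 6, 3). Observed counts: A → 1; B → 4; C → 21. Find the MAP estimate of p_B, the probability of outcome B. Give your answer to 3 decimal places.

The posterior is Dirichlet(αᵢ + nᵢ) = Dirichlet(5, 10, 24).
For a Dirichlet(a₁,…,a_K) with all aᵢ > 1, the mode has j-th component (aⱼ − 1)/(Σaᵢ − K).
Here Σaᵢ = 39 and K = 3, so p_B = (10 − 1)/(39 − 3) = 9/36 ≈ 0.250.

MAP estimate of p_B = 0.250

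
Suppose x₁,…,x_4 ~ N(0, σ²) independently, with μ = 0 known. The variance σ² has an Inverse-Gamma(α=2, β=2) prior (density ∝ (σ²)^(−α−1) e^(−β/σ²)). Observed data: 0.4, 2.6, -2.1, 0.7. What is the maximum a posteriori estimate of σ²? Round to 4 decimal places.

σ̂²_MAP = 1.5820

Sum of squared deviations about the known mean: SS = (0.4−0)² + (2.6−0)² + (-2.1−0)² + (0.7−0)² = 11.82.
The Normal likelihood contributes (σ²)^(−n/2) exp(−SS/(2σ²)), so the posterior is Inverse-Gamma(α + n/2, β + SS/2) = Inverse-Gamma(4, 7.91).
The mode of Inverse-Gamma(a, b) is b/(a+1) = 7.91/5 ≈ 1.5820.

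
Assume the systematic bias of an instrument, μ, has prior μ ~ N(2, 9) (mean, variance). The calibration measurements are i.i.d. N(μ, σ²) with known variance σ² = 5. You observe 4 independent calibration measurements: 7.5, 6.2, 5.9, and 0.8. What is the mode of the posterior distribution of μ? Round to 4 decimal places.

μ̂_MAP = 4.7220

n = 4; x̄ = (7.5 + 6.2 + 5.9 + 0.8)/4 = 20.4/4 = 5.1.
For a Normal prior and Normal likelihood with known variance, the posterior is Normal; its mode equals its mean, the precision-weighted average.
Prior precision 1/σ₀² = 1/9; data precision n/σ² = 4/5 = 0.8.
μ̂ = ((1/9)·2 + 0.8·5.1) / (1/9 + 0.8) = (968/225)/(41/45) = 968/205 ≈ 4.7220.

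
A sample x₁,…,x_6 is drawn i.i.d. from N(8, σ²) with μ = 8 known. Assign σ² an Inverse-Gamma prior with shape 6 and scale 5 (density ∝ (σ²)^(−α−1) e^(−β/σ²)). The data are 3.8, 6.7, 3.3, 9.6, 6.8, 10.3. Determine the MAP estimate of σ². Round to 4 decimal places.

Sum of squared deviations about the known mean: SS = (3.8−8)² + (6.7−8)² + (3.3−8)² + (9.6−8)² + (6.8−8)² + (10.3−8)² = 50.71.
The Normal likelihood contributes (σ²)^(−n/2) exp(−SS/(2σ²)), so the posterior is Inverse-Gamma(α + n/2, β + SS/2) = Inverse-Gamma(9, 30.355).
The mode of Inverse-Gamma(a, b) is b/(a+1) = 30.355/10 ≈ 3.0355.

σ̂²_MAP = 3.0355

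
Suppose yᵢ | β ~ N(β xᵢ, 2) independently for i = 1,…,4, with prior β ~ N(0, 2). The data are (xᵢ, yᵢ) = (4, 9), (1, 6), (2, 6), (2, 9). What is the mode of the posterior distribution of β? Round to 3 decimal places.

β̂_MAP = 2.769

log p(β | y) = −Σ(yᵢ − βxᵢ)²/(2·2) − β²/(2·2) + const.
Setting the derivative to zero: Σxᵢ(yᵢ − βxᵢ)/2 − β/2 = 0, so β = Σxᵢyᵢ / (Σxᵢ² + σ²/τ²).
Σxᵢyᵢ = 4·9 + 1·6 + 2·6 + 2·9 = 72; Σxᵢ² = 25; σ²/τ² = 1.
β̂_MAP = 72 / (25 + 1) = 72/26 ≈ 2.769.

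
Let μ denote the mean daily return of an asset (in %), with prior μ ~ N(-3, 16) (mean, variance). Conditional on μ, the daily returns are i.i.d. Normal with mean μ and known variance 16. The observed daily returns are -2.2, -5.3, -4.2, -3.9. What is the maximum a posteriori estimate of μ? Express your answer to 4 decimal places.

μ̂_MAP = -3.7200

n = 4; x̄ = ((-2.2) + (-5.3) + (-4.2) + (-3.9))/4 = -15.6/4 = -3.9.
For a Normal prior and Normal likelihood with known variance, the posterior is Normal; its mode equals its mean, the precision-weighted average.
Prior precision 1/σ₀² = 1/16 = 0.0625; data precision n/σ² = 4/16 = 0.25.
μ̂ = (0.0625·(-3) + 0.25·(-3.9)) / (0.0625 + 0.25) = (-1.1625)/0.3125 = -3.7200.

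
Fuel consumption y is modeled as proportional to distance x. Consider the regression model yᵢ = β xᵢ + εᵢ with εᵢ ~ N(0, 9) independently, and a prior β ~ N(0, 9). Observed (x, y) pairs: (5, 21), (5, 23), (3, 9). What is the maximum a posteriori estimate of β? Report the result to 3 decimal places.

log p(β | y) = −Σ(yᵢ − βxᵢ)²/(2·9) − β²/(2·9) + const.
Setting the derivative to zero: Σxᵢ(yᵢ − βxᵢ)/9 − β/9 = 0, so β = Σxᵢyᵢ / (Σxᵢ² + σ²/τ²).
Σxᵢyᵢ = 5·21 + 5·23 + 3·9 = 247; Σxᵢ² = 59; σ²/τ² = 1.
β̂_MAP = 247 / (59 + 1) = 247/60 ≈ 4.117.

β̂_MAP = 4.117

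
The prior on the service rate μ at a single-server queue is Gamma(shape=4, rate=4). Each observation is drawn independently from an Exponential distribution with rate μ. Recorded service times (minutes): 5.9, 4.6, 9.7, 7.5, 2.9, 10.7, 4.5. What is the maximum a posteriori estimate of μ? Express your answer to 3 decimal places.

μ̂_MAP = 0.201

The Exponential(rate=μ) likelihood is ∝ μ^n e^(−μΣtᵢ). Here n = 7 and Σtᵢ = 5.9 + 4.6 + 9.7 + 7.5 + 2.9 + 10.7 + 4.5 = 45.8.
Posterior ∝ μ^3e^(−4μ) · μ^7e^(−45.8μ) = μ^10e^(−49.8μ), i.e. Gamma(11, 49.8).
Mode = (a−1)/b = 10/49.8 ≈ 0.201.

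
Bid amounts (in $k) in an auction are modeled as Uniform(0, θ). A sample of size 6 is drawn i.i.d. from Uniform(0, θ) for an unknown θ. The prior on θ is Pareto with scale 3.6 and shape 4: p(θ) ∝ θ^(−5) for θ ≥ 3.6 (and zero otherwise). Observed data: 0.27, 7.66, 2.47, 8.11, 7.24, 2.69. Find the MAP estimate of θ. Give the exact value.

θ̂_MAP = 8.11

The Uniform(0, θ) likelihood is θ^(−n) for θ ≥ max(xᵢ), zero otherwise. Here max(xᵢ) = 8.11.
Posterior ∝ θ^(−5) · θ^(−6) = θ^(−11) on θ ≥ max(3.6, 8.11) = 8.11.
This density is strictly decreasing in θ, so the posterior mode lies at the lower boundary of the support.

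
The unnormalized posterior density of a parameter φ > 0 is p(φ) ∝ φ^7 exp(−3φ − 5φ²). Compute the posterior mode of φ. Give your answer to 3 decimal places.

ℓ'(φ) = 7/φ − 3 − 10φ. Setting this to zero and multiplying by φ: 10φ² + 3φ − 7 = 0.
φ = (−3 + √(3² + 4·10·7)) / (2·10) = (−3 + √289) / 20 = (−3 + 17)/20 = 7/10.
ℓ''(φ) = −7/φ² − 10 < 0, confirming a maximum.

φ̂_MAP = 0.700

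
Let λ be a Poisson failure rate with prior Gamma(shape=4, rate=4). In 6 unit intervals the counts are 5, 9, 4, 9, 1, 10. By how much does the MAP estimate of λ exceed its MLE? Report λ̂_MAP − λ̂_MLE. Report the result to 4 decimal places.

Σxᵢ = 38. Posterior is Gamma(42, 10); MAP = (42−1)/10 = 41/10 ≈ 4.10000.
MLE = x̄ = 38/6 ≈ 6.33333.
Difference = 41/10 − 38/6 = -67/30 ≈ -2.2333.

MAP − MLE = -2.2333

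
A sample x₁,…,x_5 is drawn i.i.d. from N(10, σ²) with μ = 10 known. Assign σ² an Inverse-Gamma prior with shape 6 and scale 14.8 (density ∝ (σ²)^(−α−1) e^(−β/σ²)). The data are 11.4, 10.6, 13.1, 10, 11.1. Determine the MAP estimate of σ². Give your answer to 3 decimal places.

Sum of squared deviations about the known mean: SS = (11.4−10)² + (10.6−10)² + (13.1−10)² + (10−10)² + (11.1−10)² = 13.14.
The Normal likelihood contributes (σ²)^(−n/2) exp(−SS/(2σ²)), so the posterior is Inverse-Gamma(α + n/2, β + SS/2) = Inverse-Gamma(8.5, 21.37).
The mode of Inverse-Gamma(a, b) is b/(a+1) = 21.37/9.5 ≈ 2.249.

σ̂²_MAP = 2.249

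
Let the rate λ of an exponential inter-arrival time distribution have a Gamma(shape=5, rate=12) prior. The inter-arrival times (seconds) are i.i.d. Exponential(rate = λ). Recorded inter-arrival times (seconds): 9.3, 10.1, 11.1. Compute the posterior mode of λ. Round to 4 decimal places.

λ̂_MAP = 0.1647

The Exponential(rate=λ) likelihood is ∝ λ^n e^(−λΣtᵢ). Here n = 3 and Σtᵢ = 9.3 + 10.1 + 11.1 = 30.5.
Posterior ∝ λ^4e^(−12λ) · λ^3e^(−30.5λ) = λ^7e^(−42.5λ), i.e. Gamma(8, 42.5).
Mode = (a−1)/b = 7/42.5 ≈ 0.1647.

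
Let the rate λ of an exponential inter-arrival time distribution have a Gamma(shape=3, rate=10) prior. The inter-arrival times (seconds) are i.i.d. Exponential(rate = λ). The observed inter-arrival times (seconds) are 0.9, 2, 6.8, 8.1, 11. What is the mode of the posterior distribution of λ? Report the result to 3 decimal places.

The Exponential(rate=λ) likelihood is ∝ λ^n e^(−λΣtᵢ). Here n = 5 and Σtᵢ = 0.9 + 2 + 6.8 + 8.1 + 11 = 28.8.
Posterior ∝ λ^2e^(−10λ) · λ^5e^(−28.8λ) = λ^7e^(−38.8λ), i.e. Gamma(8, 38.8).
Mode = (a−1)/b = 7/38.8 ≈ 0.180.

λ̂_MAP = 0.180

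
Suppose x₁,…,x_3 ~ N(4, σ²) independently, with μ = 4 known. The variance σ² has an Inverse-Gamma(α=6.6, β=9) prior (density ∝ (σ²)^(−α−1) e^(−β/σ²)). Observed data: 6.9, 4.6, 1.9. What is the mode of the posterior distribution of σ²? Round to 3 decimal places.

Sum of squared deviations about the known mean: SS = (6.9−4)² + (4.6−4)² + (1.9−4)² = 13.18.
The Normal likelihood contributes (σ²)^(−n/2) exp(−SS/(2σ²)), so the posterior is Inverse-Gamma(α + n/2, β + SS/2) = Inverse-Gamma(8.1, 15.59).
The mode of Inverse-Gamma(a, b) is b/(a+1) = 15.59/9.1 ≈ 1.713.

σ̂²_MAP = 1.713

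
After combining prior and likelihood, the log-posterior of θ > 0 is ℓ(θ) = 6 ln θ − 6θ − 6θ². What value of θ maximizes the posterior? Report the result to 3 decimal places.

θ̂_MAP = 0.500

ℓ'(θ) = 6/θ − 6 − 12θ. Setting this to zero and multiplying by θ: 12θ² + 6θ − 6 = 0.
θ = (−6 + √(6² + 4·12·6)) / (2·12) = (−6 + √324) / 24 = (−6 + 18)/24 = 1/2.
ℓ''(θ) = −6/θ² − 12 < 0, confirming a maximum.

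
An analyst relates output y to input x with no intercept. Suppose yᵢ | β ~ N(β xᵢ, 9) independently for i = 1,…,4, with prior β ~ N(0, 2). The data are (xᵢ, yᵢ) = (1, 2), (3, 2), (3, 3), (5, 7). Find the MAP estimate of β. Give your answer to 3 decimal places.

β̂_MAP = 1.072

log p(β | y) = −Σ(yᵢ − βxᵢ)²/(2·9) − β²/(2·2) + const.
Setting the derivative to zero: Σxᵢ(yᵢ − βxᵢ)/9 − β/2 = 0, so β = Σxᵢyᵢ / (Σxᵢ² + σ²/τ²).
Σxᵢyᵢ = 1·2 + 3·2 + 3·3 + 5·7 = 52; Σxᵢ² = 44; σ²/τ² = 4.5.
β̂_MAP = 52 / (44 + 4.5) = 52/48.5 ≈ 1.072.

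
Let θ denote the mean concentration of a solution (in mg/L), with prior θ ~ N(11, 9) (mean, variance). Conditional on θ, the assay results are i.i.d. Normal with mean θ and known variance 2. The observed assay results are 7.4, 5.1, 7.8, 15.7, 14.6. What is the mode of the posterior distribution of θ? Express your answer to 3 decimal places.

θ̂_MAP = 10.157

n = 5; x̄ = (7.4 + 5.1 + 7.8 + 15.7 + 14.6)/5 = 50.6/5 = 10.12.
For a Normal prior and Normal likelihood with known variance, the posterior is Normal; its mode equals its mean, the precision-weighted average.
Prior precision 1/σ₀² = 1/9; data precision n/σ² = 5/2 = 2.5.
θ̂ = ((1/9)·11 + 2.5·10.12) / (1/9 + 2.5) = (2387/90)/(47/18) = 2387/235 ≈ 10.157.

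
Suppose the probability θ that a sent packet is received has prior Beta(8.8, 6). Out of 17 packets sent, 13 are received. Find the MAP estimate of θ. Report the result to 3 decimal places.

θ̂_MAP = 0.698

Prior: Beta(8.8, 6).
Data: 13 successes in 17 trials. The binomial likelihood contributes θ^13(1−θ)^4, so the posterior is Beta(8.8+13, 6+4) = Beta(21.8, 10).
For Beta(a, b) with a, b > 1 the mode is (a−1)/(a+b−2) = 20.8/29.8 ≈ 0.698.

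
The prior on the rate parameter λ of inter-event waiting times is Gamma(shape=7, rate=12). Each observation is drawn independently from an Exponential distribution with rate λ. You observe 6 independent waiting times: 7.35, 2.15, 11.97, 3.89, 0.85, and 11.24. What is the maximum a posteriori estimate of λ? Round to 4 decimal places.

λ̂_MAP = 0.2427

The Exponential(rate=λ) likelihood is ∝ λ^n e^(−λΣtᵢ). Here n = 6 and Σtᵢ = 7.35 + 2.15 + 11.97 + 3.89 + 0.85 + 11.24 = 37.45.
Posterior ∝ λ^6e^(−12λ) · λ^6e^(−37.45λ) = λ^12e^(−49.45λ), i.e. Gamma(13, 49.45).
Mode = (a−1)/b = 12/49.45 ≈ 0.2427.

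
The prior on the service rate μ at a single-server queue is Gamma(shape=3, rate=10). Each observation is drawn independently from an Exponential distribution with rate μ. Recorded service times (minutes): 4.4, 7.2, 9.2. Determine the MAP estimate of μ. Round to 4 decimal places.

μ̂_MAP = 0.1623

The Exponential(rate=μ) likelihood is ∝ μ^n e^(−μΣtᵢ). Here n = 3 and Σtᵢ = 4.4 + 7.2 + 9.2 = 20.8.
Posterior ∝ μ^2e^(−10μ) · μ^3e^(−20.8μ) = μ^5e^(−30.8μ), i.e. Gamma(6, 30.8).
Mode = (a−1)/b = 5/30.8 ≈ 0.1623.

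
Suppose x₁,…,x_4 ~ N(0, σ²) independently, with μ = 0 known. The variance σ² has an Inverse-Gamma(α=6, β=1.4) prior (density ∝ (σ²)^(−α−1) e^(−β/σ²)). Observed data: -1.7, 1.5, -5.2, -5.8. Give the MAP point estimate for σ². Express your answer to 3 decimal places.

Sum of squared deviations about the known mean: SS = (-1.7−0)² + (1.5−0)² + (-5.2−0)² + (-5.8−0)² = 65.82.
The Normal likelihood contributes (σ²)^(−n/2) exp(−SS/(2σ²)), so the posterior is Inverse-Gamma(α + n/2, β + SS/2) = Inverse-Gamma(8, 34.31).
The mode of Inverse-Gamma(a, b) is b/(a+1) = 34.31/9 ≈ 3.812.

σ̂²_MAP = 3.812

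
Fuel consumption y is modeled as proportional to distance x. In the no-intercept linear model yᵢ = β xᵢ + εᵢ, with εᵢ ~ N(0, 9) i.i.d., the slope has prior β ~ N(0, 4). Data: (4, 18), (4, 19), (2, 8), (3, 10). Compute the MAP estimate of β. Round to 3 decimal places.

log p(β | y) = −Σ(yᵢ − βxᵢ)²/(2·9) − β²/(2·4) + const.
Setting the derivative to zero: Σxᵢ(yᵢ − βxᵢ)/9 − β/4 = 0, so β = Σxᵢyᵢ / (Σxᵢ² + σ²/τ²).
Σxᵢyᵢ = 4·18 + 4·19 + 2·8 + 3·10 = 194; Σxᵢ² = 45; σ²/τ² = 2.25.
β̂_MAP = 194 / (45 + 2.25) = 194/47.25 ≈ 4.106.

β̂_MAP = 4.106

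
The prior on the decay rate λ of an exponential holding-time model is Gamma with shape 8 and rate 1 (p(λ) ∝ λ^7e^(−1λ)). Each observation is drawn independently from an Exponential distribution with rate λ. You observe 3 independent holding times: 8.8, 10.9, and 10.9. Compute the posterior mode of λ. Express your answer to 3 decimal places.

The Exponential(rate=λ) likelihood is ∝ λ^n e^(−λΣtᵢ). Here n = 3 and Σtᵢ = 8.8 + 10.9 + 10.9 = 30.6.
Posterior ∝ λ^7e^(−1λ) · λ^3e^(−30.6λ) = λ^10e^(−31.6λ), i.e. Gamma(11, 31.6).
Mode = (a−1)/b = 10/31.6 ≈ 0.316.

λ̂_MAP = 0.316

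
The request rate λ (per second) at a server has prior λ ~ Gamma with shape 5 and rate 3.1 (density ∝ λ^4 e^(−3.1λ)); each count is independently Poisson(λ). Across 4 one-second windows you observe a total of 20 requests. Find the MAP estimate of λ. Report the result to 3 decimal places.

λ̂_MAP = 3.380

Σxᵢ = 20, n = 4.
Posterior ∝ λ^4e^(−3.1λ) · λ^20e^(−4λ) = λ^24e^(−7.1λ), i.e. Gamma(shape=25, rate=7.1).
The mode of a Gamma(a, b) with a ≥ 1 (shape–rate) is (a−1)/b = 24/7.1 ≈ 3.380.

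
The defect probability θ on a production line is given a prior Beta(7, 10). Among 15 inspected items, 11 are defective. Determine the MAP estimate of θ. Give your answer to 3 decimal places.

Prior: Beta(7, 10).
Data: 11 successes in 15 trials. The binomial likelihood contributes θ^11(1−θ)^4, so the posterior is Beta(7+11, 10+4) = Beta(18, 14).
For Beta(a, b) with a, b > 1 the mode is (a−1)/(a+b−2) = 17/30 ≈ 0.567.

θ̂_MAP = 0.567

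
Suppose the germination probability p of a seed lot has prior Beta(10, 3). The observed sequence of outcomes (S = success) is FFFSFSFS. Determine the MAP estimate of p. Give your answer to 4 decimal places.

Prior: Beta(10, 3).
Data: 3 successes in 8 trials (from the sequence). The binomial likelihood contributes p^3(1−p)^5, so the posterior is Beta(10+3, 3+5) = Beta(13, 8).
For Beta(a, b) with a, b > 1 the mode is (a−1)/(a+b−2) = 12/19 ≈ 0.6316.

p̂_MAP = 0.6316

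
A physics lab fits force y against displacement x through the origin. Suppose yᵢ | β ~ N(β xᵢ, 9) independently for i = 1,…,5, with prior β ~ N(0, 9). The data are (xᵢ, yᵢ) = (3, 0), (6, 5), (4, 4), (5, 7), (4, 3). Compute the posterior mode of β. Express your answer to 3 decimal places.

log p(β | y) = −Σ(yᵢ − βxᵢ)²/(2·9) − β²/(2·9) + const.
Setting the derivative to zero: Σxᵢ(yᵢ − βxᵢ)/9 − β/9 = 0, so β = Σxᵢyᵢ / (Σxᵢ² + σ²/τ²).
Σxᵢyᵢ = 3·0 + 6·5 + 4·4 + 5·7 + 4·3 = 93; Σxᵢ² = 102; σ²/τ² = 1.
β̂_MAP = 93 / (102 + 1) = 93/103 ≈ 0.903.

β̂_MAP = 0.903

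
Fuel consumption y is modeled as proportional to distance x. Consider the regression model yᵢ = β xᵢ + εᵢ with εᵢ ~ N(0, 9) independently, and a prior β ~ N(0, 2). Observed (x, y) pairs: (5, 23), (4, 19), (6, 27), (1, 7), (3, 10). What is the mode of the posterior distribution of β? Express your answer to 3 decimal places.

β̂_MAP = 4.262

log p(β | y) = −Σ(yᵢ − βxᵢ)²/(2·9) − β²/(2·2) + const.
Setting the derivative to zero: Σxᵢ(yᵢ − βxᵢ)/9 − β/2 = 0, so β = Σxᵢyᵢ / (Σxᵢ² + σ²/τ²).
Σxᵢyᵢ = 5·23 + 4·19 + 6·27 + 1·7 + 3·10 = 390; Σxᵢ² = 87; σ²/τ² = 4.5.
β̂_MAP = 390 / (87 + 4.5) = 390/91.5 ≈ 4.262.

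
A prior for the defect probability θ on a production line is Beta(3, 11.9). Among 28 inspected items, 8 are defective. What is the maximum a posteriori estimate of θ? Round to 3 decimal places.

Prior: Beta(3, 11.9).
Data: 8 successes in 28 trials. The binomial likelihood contributes θ^8(1−θ)^20, so the posterior is Beta(3+8, 11.9+20) = Beta(11, 31.9).
For Beta(a, b) with a, b > 1 the mode is (a−1)/(a+b−2) = 10/40.9 ≈ 0.244.

θ̂_MAP = 0.244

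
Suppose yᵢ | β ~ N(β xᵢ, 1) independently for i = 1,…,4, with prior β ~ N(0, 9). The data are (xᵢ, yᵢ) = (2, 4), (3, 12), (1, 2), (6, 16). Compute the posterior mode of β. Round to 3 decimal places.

β̂_MAP = 2.834

log p(β | y) = −Σ(yᵢ − βxᵢ)²/(2·1) − β²/(2·9) + const.
Setting the derivative to zero: Σxᵢ(yᵢ − βxᵢ)/1 − β/9 = 0, so β = Σxᵢyᵢ / (Σxᵢ² + σ²/τ²).
Σxᵢyᵢ = 2·4 + 3·12 + 1·2 + 6·16 = 142; Σxᵢ² = 50; σ²/τ² = 1/9.
β̂_MAP = 142 / (50 + 1/9) = 142/(451/9) = 1278/451 ≈ 2.834.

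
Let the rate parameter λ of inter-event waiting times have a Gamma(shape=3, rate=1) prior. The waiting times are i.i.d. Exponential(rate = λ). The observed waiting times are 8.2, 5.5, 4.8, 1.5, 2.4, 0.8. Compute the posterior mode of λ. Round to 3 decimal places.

The Exponential(rate=λ) likelihood is ∝ λ^n e^(−λΣtᵢ). Here n = 6 and Σtᵢ = 8.2 + 5.5 + 4.8 + 1.5 + 2.4 + 0.8 = 23.2.
Posterior ∝ λ^2e^(−1λ) · λ^6e^(−23.2λ) = λ^8e^(−24.2λ), i.e. Gamma(9, 24.2).
Mode = (a−1)/b = 8/24.2 ≈ 0.331.

λ̂_MAP = 0.331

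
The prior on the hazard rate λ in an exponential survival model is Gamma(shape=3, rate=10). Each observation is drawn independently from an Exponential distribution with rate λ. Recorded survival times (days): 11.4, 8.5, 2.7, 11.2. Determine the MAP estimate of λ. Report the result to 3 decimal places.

The Exponential(rate=λ) likelihood is ∝ λ^n e^(−λΣtᵢ). Here n = 4 and Σtᵢ = 11.4 + 8.5 + 2.7 + 11.2 = 33.8.
Posterior ∝ λ^2e^(−10λ) · λ^4e^(−33.8λ) = λ^6e^(−43.8λ), i.e. Gamma(7, 43.8).
Mode = (a−1)/b = 6/43.8 ≈ 0.137.

λ̂_MAP = 0.137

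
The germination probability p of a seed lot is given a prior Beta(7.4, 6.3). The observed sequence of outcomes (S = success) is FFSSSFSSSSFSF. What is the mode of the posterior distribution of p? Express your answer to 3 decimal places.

p̂_MAP = 0.583

Prior: Beta(7.4, 6.3).
Data: 8 successes in 13 trials (from the sequence). The binomial likelihood contributes p^8(1−p)^5, so the posterior is Beta(7.4+8, 6.3+5) = Beta(15.4, 11.3).
For Beta(a, b) with a, b > 1 the mode is (a−1)/(a+b−2) = 14.4/24.7 ≈ 0.583.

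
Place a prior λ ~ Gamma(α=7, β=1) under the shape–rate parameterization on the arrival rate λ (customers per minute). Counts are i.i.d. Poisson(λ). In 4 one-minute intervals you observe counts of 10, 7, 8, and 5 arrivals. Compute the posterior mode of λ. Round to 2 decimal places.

λ̂_MAP = 7.20

Σxᵢ = 10+7+8+5 = 30, with n = 4.
Posterior ∝ λ^6e^(−1λ) · λ^30e^(−4λ) = λ^36e^(−5λ), i.e. Gamma(shape=37, rate=5).
The mode of a Gamma(a, b) with a ≥ 1 (shape–rate) is (a−1)/b = 36/5 ≈ 7.20.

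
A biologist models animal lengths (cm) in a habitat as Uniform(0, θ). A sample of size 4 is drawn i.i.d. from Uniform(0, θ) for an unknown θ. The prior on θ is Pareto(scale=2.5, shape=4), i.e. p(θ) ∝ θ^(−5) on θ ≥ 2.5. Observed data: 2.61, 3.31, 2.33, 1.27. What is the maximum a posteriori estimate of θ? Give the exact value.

θ̂_MAP = 3.31

The Uniform(0, θ) likelihood is θ^(−n) for θ ≥ max(xᵢ), zero otherwise. Here max(xᵢ) = 3.31.
Posterior ∝ θ^(−5) · θ^(−4) = θ^(−9) on θ ≥ max(2.5, 3.31) = 3.31.
This density is strictly decreasing in θ, so the posterior mode lies at the lower boundary of the support.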